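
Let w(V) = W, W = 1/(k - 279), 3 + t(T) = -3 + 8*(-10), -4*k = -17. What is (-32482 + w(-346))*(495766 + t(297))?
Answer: -17694646840960/1099 ≈ -1.6101e+10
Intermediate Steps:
k = 17/4 (k = -¼*(-17) = 17/4 ≈ 4.2500)
t(T) = -86 (t(T) = -3 + (-3 + 8*(-10)) = -3 + (-3 - 80) = -3 - 83 = -86)
W = -4/1099 (W = 1/(17/4 - 279) = 1/(-1099/4) = -4/1099 ≈ -0.0036397)
w(V) = -4/1099
(-32482 + w(-346))*(495766 + t(297)) = (-32482 - 4/1099)*(495766 - 86) = -35697722/1099*495680 = -17694646840960/1099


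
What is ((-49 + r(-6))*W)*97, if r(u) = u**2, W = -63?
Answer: 79443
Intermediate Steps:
((-49 + r(-6))*W)*97 = ((-49 + (-6)**2)*(-63))*97 = ((-49 + 36)*(-63))*97 = -13*(-63)*97 = 819*97 = 79443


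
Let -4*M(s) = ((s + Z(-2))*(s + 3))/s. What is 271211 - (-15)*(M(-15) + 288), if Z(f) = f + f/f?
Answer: 275579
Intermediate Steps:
Z(f) = 1 + f (Z(f) = f + 1 = 1 + f)
M(s) = -(-1 + s)*(3 + s)/(4*s) (M(s) = -(s + (1 - 2))*(s + 3)/(4*s) = -(s - 1)*(3 + s)/(4*s) = -(-1 + s)*(3 + s)/(4*s))
271211 - (-15)*(M(-15) + 288) = 271211 - (-15)*((¼)*(3 - 1*(-15)*(2 - 15))/(-15) + 288) = 271211 - (-15)*((¼)*(-1/15)*(3 - 1*(-15)*(-13)) + 288) = 271211 - (-15)*((¼)*(-1/15)*(3 - 195) + 288) = 271211 - (-15)*((¼)*(-1/15)*(-192) + 288) = 271211 - (-15)*(16/5 + 288) = 271211 - (-15)*1456/5 = 271211 - 1*(-4368) = 271211 + 4368 = 275579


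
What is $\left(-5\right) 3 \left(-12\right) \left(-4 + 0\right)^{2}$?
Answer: $2880$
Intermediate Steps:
$\left(-5\right) 3 \left(-12\right) \left(-4 + 0\right)^{2} = \left(-15\right) \left(-12\right) \left(-4\right)^{2} = 180 \cdot 16 = 2880$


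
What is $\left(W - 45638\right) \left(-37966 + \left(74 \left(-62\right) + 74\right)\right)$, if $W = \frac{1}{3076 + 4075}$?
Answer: $\frac{13863659675760}{7151} \approx 1.9387 \cdot 10^{9}$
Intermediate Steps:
$W = \frac{1}{7151} \approx 0.00013984$
$\left(W - 45638\right) \left(-37966 + \left(74 \left(-62\right) + 74\right)\right) = \left(\frac{1}{7151} - 45638\right) \left(-37966 + \left(74 \left(-62\right) + 74\right)\right) = - \frac{326357337 \left(-37966 + \left(-4588 + 74\right)\right)}{7151} = - \frac{326357337 \left(-37966 - 4514\right)}{7151} = \left(- \frac{326357337}{7151}\right) \left(-42480\right) = \frac{13863659675760}{7151}$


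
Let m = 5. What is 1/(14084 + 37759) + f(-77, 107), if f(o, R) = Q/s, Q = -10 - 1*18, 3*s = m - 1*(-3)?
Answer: -1088701/103686 ≈ -10.500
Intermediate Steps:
s = 8/3 (s = (5 - 1*(-3))/3 = (5 + 3)/3 = (⅓)*8 = 8/3 ≈ 2.6667)
Q = -28 (Q = -10 - 18 = -28)
f(o, R) = -21/2 (f(o, R) = -28/8/3 = -28*3/8 = -21/2)
1/(14084 + 37759) + f(-77, 107) = 1/(14084 + 37759) - 21/2 = 1/51843 - 21/2 = -1088701/103686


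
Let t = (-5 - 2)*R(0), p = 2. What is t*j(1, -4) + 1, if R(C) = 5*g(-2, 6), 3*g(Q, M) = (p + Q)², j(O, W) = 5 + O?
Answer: 1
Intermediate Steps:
g(Q, M) = (2 + Q)²/3
R(C) = 0 (R(C) = 5*((2 - 2)²/3) = 5*((⅓)*0²) = 5*((⅓)*0) = 5*0 = 0)
t = 0 (t = (-5 - 2)*0 = -7*0 = 0)
t*j(1, -4) + 1 = 0*(5 + 1) + 1 = 0*6 + 1 = 0 + 1 = 1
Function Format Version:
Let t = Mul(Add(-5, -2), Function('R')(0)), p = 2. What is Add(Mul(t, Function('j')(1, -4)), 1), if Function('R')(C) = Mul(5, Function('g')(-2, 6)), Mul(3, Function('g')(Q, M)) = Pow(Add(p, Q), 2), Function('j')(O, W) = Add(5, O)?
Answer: 1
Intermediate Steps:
Function('g')(Q, M) = Mul(Rational(1, 3), Pow(Add(2, Q), 2))
Function('R')(C) = 0 (Function('R')(C) = Mul(5, Mul(Rational(1, 3), Pow(Add(2, -2), 2))) = Mul(5, Mul(Rational(1, 3), Pow(0, 2))) = Mul(5, Mul(Rational(1, 3), 0)) = Mul(5, 0) = 0)
t = 0 (t = Mul(Add(-5, -2), 0) = Mul(-7, 0) = 0)
Add(Mul(t, Function('j')(1, -4)), 1) = Add(Mul(0, Add(5, 1)), 1) = Add(Mul(0, 6), 1) = Add(0, 1) = 1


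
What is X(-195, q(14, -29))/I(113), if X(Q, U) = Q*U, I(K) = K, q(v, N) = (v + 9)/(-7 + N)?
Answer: 1495/1356 ≈ 1.1025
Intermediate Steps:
q(v, N) = (9 + v)/(-7 + N)
X(-195, q(14, -29))/I(113) = -195*(9 + 14)/(-7 - 29)/113 = -195*23/(-36)*(1/113) = -(-65)*23/12*(1/113) = -195*(-23/36)*(1/113) = (1495/12)*(1/113) = 1495/1356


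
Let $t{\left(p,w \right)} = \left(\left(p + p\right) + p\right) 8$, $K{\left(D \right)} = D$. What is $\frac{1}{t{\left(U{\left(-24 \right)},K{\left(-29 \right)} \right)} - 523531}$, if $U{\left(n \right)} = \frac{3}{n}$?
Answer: $- \frac{1}{523534} \approx -1.9101 \cdot 10^{-6}$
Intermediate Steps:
$t{\left(p,w \right)} = 24 p$ ($t{\left(p,w \right)} = \left(2 p + p\right) 8 = 3 p 8 = 24 p$)
$\frac{1}{t{\left(U{\left(-24 \right)},K{\left(-29 \right)} \right)} - 523531} = \frac{1}{24 \frac{3}{-24} - 523531} = \frac{1}{24 \cdot 3 \left(- \frac{1}{24}\right) - 523531} = \frac{1}{24 \left(- \frac{1}{8}\right) - 523531} = \frac{1}{-3 - 523531} = \frac{1}{-523534} = - \frac{1}{523534}$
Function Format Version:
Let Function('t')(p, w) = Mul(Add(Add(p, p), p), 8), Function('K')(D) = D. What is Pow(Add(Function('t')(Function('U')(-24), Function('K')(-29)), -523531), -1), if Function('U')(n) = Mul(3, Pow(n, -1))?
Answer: Rational(-1, 523534) ≈ -1.9101e-6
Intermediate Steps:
Function('t')(p, w) = Mul(24, p) (Function('t')(p, w) = Mul(Add(Mul(2, p), p), 8) = Mul(Mul(3, p), 8) = Mul(24, p))
Pow(Add(Function('t')(Function('U')(-24), Function('K')(-29)), -523531), -1) = Pow(Add(Mul(24, Mul(3, Pow(-24, -1))), -523531), -1) = Pow(Add(Mul(24, Mul(3, Rational(-1, 24))), -523531), -1) = Pow(Add(Mul(24, Rational(-1, 8)), -523531), -1) = Pow(Add(-3, -523531), -1) = Pow(-523534, -1) = Rational(-1, 523534)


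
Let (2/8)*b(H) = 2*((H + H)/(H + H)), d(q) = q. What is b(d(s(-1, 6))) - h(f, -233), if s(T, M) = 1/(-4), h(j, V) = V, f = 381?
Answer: 241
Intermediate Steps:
s(T, M) = -¼ (s(T, M) = 1*(-¼) = -¼)
b(H) = 8 (b(H) = 4*(2*((H + H)/(H + H))) = 4*(2*((2*H)/((2*H)))) = 4*(2*((2*H)*(1/(2*H)))) = 4*(2*1) = 4*2 = 8)
b(d(s(-1, 6))) - h(f, -233) = 8 - 1*(-233) = 8 + 233 = 241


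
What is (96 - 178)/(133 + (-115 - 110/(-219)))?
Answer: -8979/2026 ≈ -4.4319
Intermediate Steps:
(96 - 178)/(133 + (-115 - 110/(-219))) = -82/(133 + (-115 - 110*(-1/219))) = -82/(133 + (-115 + 110/219)) = -82/(133 - 25075/219) = -82/4052/219 = -82*219/4052 = -8979/2026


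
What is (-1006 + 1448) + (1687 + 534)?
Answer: 2663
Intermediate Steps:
(-1006 + 1448) + (1687 + 534) = 442 + 2221 = 2663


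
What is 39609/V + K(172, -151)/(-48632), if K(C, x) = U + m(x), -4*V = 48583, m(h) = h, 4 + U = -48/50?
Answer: -192437063683/59067211400 ≈ -3.2579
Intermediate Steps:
U = -124/25 (U = -4 - 48/50 = -4 - 48*1/50 = -4 - 24/25 = -124/25 ≈ -4.9600)
V = -48583/4 (V = -¼*48583 = -48583/4 ≈ -12146.)
K(C, x) = -124/25 + x
39609/V + K(172, -151)/(-48632) = 39609/(-48583/4) + (-124/25 - 151)/(-48632) = 39609*(-4/48583) - 3899/25*(-1/48632) = -158436/48583 + 3899/1215800 = -192437063683/59067211400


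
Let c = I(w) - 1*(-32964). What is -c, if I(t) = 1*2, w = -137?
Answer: -32966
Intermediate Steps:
I(t) = 2
c = 32966 (c = 2 - 1*(-32964) = 2 + 32964 = 32966)
-c = -1*32966 = -32966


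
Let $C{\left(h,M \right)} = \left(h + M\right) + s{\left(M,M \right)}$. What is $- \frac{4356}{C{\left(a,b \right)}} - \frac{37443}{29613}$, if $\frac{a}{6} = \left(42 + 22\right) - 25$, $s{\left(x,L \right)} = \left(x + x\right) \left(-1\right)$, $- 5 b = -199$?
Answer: $- \frac{227109431}{9584741} \approx -23.695$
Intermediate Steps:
$b = \frac{199}{5}$ ($b = \left(- \frac{1}{5}\right) \left(-199\right) = \frac{199}{5} \approx 39.8$)
$s{\left(x,L \right)} = - 2 x$ ($s{\left(x,L \right)} = 2 x \left(-1\right) = - 2 x$)
$a = 234$ ($a = 6 \left(\left(42 + 22\right) - 25\right) = 6 \left(64 - 25\right) = 6 \cdot 39 = 234$)
$C{\left(h,M \right)} = h - M$ ($C{\left(h,M \right)} = \left(h + M\right) - 2 M = \left(M + h\right) - 2 M = h - M$)
$- \frac{4356}{C{\left(a,b \right)}} - \frac{37443}{29613} = - \frac{4356}{234 - \frac{199}{5}} - \frac{37443}{29613} = - \frac{4356}{234 - \frac{199}{5}} - \frac{12481}{9871} = - \frac{4356}{\frac{971}{5}} - \frac{12481}{9871} = \left(-4356\right) \frac{5}{971} - \frac{12481}{9871} = - \frac{21780}{971} - \frac{12481}{9871} = - \frac{227109431}{9584741}$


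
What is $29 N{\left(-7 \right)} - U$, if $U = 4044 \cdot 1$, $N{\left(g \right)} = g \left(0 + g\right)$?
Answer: $-2623$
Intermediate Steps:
$N{\left(g \right)} = g^{2}$ ($N{\left(g \right)} = g g = g^{2}$)
$U = 4044$
$29 N{\left(-7 \right)} - U = 29 \left(-7\right)^{2} - 4044 = 29 \cdot 49 - 4044 = 1421 - 4044 = -2623$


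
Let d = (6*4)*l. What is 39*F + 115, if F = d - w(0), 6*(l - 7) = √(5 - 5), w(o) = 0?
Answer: 6667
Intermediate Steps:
l = 7 (l = 7 + √(5 - 5)/6 = 7 + √0/6 = 7 + (⅙)*0 = 7 + 0 = 7)
d = 168 (d = (6*4)*7 = 24*7 = 168)
F = 168 (F = 168 - 1*0 = 168 + 0 = 168)
39*F + 115 = 39*168 + 115 = 6552 + 115 = 6667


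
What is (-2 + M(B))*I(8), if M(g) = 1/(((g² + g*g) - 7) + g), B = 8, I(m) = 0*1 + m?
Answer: -2056/129 ≈ -15.938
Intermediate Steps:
I(m) = m (I(m) = 0 + m = m)
M(g) = 1/(-7 + g + 2*g²) (M(g) = 1/(((g² + g²) - 7) + g) = 1/((2*g² - 7) + g) = 1/((-7 + 2*g²) + g) = 1/(-7 + g + 2*g²))
(-2 + M(B))*I(8) = (-2 + 1/(-7 + 8 + 2*8²))*8 = (-2 + 1/(-7 + 8 + 2*64))*8 = (-2 + 1/(-7 + 8 + 128))*8 = (-2 + 1/129)*8 = -257/129*8 = -2056/129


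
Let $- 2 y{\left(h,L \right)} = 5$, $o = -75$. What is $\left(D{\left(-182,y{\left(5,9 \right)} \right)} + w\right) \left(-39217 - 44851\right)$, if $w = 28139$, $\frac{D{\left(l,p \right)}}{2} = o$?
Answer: $-2352979252$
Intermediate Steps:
$y{\left(h,L \right)} = - \frac{5}{2}$ ($y{\left(h,L \right)} = \left(- \frac{1}{2}\right) 5 = - \frac{5}{2}$)
$D{\left(l,p \right)} = -150$ ($D{\left(l,p \right)} = 2 \left(-75\right) = -150$)
$\left(D{\left(-182,y{\left(5,9 \right)} \right)} + w\right) \left(-39217 - 44851\right) = \left(-150 + 28139\right) \left(-39217 - 44851\right) = 27989 \left(-84068\right) = -2352979252$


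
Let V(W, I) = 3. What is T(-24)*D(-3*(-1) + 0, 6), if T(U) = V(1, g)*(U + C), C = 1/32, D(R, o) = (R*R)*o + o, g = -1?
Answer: -34515/8 ≈ -4314.4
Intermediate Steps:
D(R, o) = o + o*R**2 (D(R, o) = R**2*o + o = o*R**2 + o = o + o*R**2)
C = 1/32 ≈ 0.031250
T(U) = 3/32 + 3*U (T(U) = 3*(U + 1/32) = 3*(1/32 + U) = 3/32 + 3*U)
T(-24)*D(-3*(-1) + 0, 6) = (3/32 + 3*(-24))*(6*(1 + (-3*(-1) + 0)**2)) = (3/32 - 72)*(6*(1 + (3 + 0)**2)) = -6903*(1 + 3**2)/16 = -6903*(1 + 9)/16 = -6903*10/16 = -2301/32*60 = -34515/8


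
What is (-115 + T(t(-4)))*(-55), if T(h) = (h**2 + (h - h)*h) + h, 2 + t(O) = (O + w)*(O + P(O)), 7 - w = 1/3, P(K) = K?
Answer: -201025/9 ≈ -22336.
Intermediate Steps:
w = 20/3 (w = 7 - 1/3 = 20/3 ≈ 6.6667)
t(O) = -2 + 2*O*(20/3 + O) (t(O) = -2 + (O + 20/3)*(O + O) = -2 + (20/3 + O)*(2*O) = -2 + 2*O*(20/3 + O))
T(h) = h + h**2 (T(h) = (h**2 + 0*h) + h = (h**2 + 0) + h = h**2 + h = h + h**2)
(-115 + T(t(-4)))*(-55) = (-115 + (-2 + 2*(-4)**2 + (40/3)*(-4))*(1 + (-2 + 2*(-4)**2 + (40/3)*(-4))))*(-55) = (-115 + (-2 + 2*16 - 160/3)*(1 + (-2 + 2*16 - 160/3)))*(-55) = (-115 + (-2 + 32 - 160/3)*(1 + (-2 + 32 - 160/3)))*(-55) = (-115 - 70*(1 - 70/3)/3)*(-55) = (-115 - 70/3*(-67/3))*(-55) = (-115 + 4690/9)*(-55) = (3655/9)*(-55) = -201025/9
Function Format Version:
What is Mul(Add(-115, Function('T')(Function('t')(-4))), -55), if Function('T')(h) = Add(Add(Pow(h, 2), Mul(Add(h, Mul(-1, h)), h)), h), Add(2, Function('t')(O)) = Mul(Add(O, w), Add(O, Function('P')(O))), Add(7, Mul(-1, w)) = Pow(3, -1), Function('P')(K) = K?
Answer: Rational(-201025, 9) ≈ -22336.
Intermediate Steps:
w = Rational(20, 3) (w = Add(7, Mul(-1, Pow(3, -1))) = Add(7, Mul(-1, Rational(1, 3))) = Add(7, Rational(-1, 3)) = Rational(20, 3) ≈ 6.6667)
Function('t')(O) = Add(-2, Mul(2, O, Add(Rational(20, 3), O))) (Function('t')(O) = Add(-2, Mul(Add(O, Rational(20, 3)), Add(O, O))) = Add(-2, Mul(Add(Rational(20, 3), O), Mul(2, O))) = Add(-2, Mul(2, O, Add(Rational(20, 3), O))))
Function('T')(h) = Add(h, Pow(h, 2)) (Function('T')(h) = Add(Add(Pow(h, 2), Mul(0, h)), h) = Add(Add(Pow(h, 2), 0), h) = Add(Pow(h, 2), h) = Add(h, Pow(h, 2)))
Mul(Add(-115, Function('T')(Function('t')(-4))), -55) = Mul(Add(-115, Mul(Add(-2, Mul(2, Pow(-4, 2)), Mul(Rational(40, 3), -4)), Add(1, Add(-2, Mul(2, Pow(-4, 2)), Mul(Rational(40, 3), -4))))), -55) = Mul(Add(-115, Mul(Add(-2, Mul(2, 16), Rational(-160, 3)), Add(1, Add(-2, Mul(2, 16), Rational(-160, 3))))), -55) = Mul(Add(-115, Mul(Add(-2, 32, Rational(-160, 3)), Add(1, Add(-2, 32, Rational(-160, 3))))), -55) = Mul(Add(-115, Mul(Rational(-70, 3), Add(1, Rational(-70, 3)))), -55) = Mul(Add(-115, Mul(Rational(-70, 3), Rational(-67, 3))), -55) = Mul(Add(-115, Rational(4690, 9)), -55) = Mul(Rational(3655, 9), -55) = Rational(-201025, 9)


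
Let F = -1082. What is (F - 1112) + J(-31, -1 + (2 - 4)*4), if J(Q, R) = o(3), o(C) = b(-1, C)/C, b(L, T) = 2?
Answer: -6580/3 ≈ -2193.3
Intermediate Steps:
o(C) = 2/C
J(Q, R) = 2/3
(F - 1112) + J(-31, -1 + (2 - 4)*4) = (-1082 - 1112) + 2/3 = -2194 + 2/3 = -6580/3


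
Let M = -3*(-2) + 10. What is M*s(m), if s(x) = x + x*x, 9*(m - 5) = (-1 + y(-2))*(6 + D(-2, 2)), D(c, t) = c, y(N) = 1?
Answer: 480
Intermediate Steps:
m = 5 (m = 5 + ((-1 + 1)*(6 - 2))/9 = 5 + (0*4)/9 = 5 + (⅑)*0 = 5 + 0 = 5)
s(x) = x + x²
M = 16 (M = 6 + 10 = 16)
M*s(m) = 16*(5*(1 + 5)) = 16*(5*6) = 16*30 = 480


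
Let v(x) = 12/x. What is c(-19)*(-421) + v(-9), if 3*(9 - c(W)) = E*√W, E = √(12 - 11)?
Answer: -11371/3 + 421*I*√19/3 ≈ -3790.3 + 611.7*I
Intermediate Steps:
E = 1 (E = √1 = 1)
c(W) = 9 - √W/3
c(-19)*(-421) + v(-9) = (9 - I*√19/3)*(-421) + 12/(-9) = (9 - I*√19/3)*(-421) + 12*(-⅑) = (9 - I*√19/3)*(-421) - 4/3 = (-3789 + 421*I*√19/3) - 4/3 = -11371/3 + 421*I*√19/3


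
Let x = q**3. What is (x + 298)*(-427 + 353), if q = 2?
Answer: -22644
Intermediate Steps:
x = 8 (x = 2**3 = 8)
(x + 298)*(-427 + 353) = (8 + 298)*(-427 + 353) = 306*(-74) = -22644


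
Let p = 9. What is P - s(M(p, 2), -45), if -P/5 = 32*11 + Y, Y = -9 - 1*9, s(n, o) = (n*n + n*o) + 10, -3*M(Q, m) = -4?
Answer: -14596/9 ≈ -1621.8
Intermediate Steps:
M(Q, m) = 4/3 (M(Q, m) = -⅓*(-4) = 4/3)
s(n, o) = 10 + n² + n*o (s(n, o) = (n² + n*o) + 10 = 10 + n² + n*o)
Y = -18 (Y = -9 - 9 = -18)
P = -1670 (P = -5*(32*11 - 18) = -5*(352 - 18) = -5*334 = -1670)
P - s(M(p, 2), -45) = -1670 - (10 + (4/3)² + (4/3)*(-45)) = -1670 - (10 + 16/9 - 60) = -1670 - 1*(-434/9) = -1670 + 434/9 = -14596/9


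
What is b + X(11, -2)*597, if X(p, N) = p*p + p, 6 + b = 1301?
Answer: 80099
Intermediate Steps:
b = 1295 (b = -6 + 1301 = 1295)
X(p, N) = p + p² (X(p, N) = p² + p = p + p²)
b + X(11, -2)*597 = 1295 + (11*(1 + 11))*597 = 1295 + (11*12)*597 = 1295 + 132*597 = 1295 + 78804 = 80099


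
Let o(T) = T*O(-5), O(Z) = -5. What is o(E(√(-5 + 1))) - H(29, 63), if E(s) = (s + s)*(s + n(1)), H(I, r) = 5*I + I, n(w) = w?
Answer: -134 - 20*I ≈ -134.0 - 20.0*I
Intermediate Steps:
H(I, r) = 6*I
E(s) = 2*s*(1 + s) (E(s) = (s + s)*(s + 1) = (2*s)*(1 + s) = 2*s*(1 + s))
o(T) = -5*T (o(T) = T*(-5) = -5*T)
o(E(√(-5 + 1))) - H(29, 63) = -10*√(-5 + 1)*(1 + √(-5 + 1)) - 6*29 = -10*√(-4)*(1 + √(-4)) - 1*174 = -10*2*I*(1 + 2*I) - 174 = -20*I*(1 + 2*I) - 174 = -174 - 20*I*(1 + 2*I)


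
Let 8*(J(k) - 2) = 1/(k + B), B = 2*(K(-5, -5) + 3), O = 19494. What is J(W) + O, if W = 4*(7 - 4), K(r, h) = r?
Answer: 1247745/64 ≈ 19496.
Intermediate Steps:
W = 12 (W = 4*3 = 12)
B = -4 (B = 2*(-5 + 3) = 2*(-2) = -4)
J(k) = 2 + 1/(8*(-4 + k)) (J(k) = 2 + 1/(8*(k - 4)) = 2 + 1/(8*(-4 + k)))
J(W) + O = (-63 + 16*12)/(8*(-4 + 12)) + 19494 = (1/8)*(-63 + 192)/8 + 19494 = (1/8)*(1/8)*129 + 19494 = 129/64 + 19494 = 1247745/64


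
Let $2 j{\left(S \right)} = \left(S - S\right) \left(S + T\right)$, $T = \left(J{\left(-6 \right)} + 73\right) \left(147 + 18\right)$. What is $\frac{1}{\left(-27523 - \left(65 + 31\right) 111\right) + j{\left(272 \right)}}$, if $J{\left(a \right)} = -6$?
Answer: $- \frac{1}{38179} \approx -2.6192 \cdot 10^{-5}$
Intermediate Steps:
$T = 11055$ ($T = \left(-6 + 73\right) \left(147 + 18\right) = 67 \cdot 165 = 11055$)
$j{\left(S \right)} = 0$ ($j{\left(S \right)} = \frac{\left(S - S\right) \left(S + 11055\right)}{2} = \frac{0 \left(11055 + S\right)}{2} = \frac{1}{2} \cdot 0 = 0$)
$\frac{1}{\left(-27523 - \left(65 + 31\right) 111\right) + j{\left(272 \right)}} = \frac{1}{\left(-27523 - \left(65 + 31\right) 111\right) + 0} = \frac{1}{\left(-27523 - 96 \cdot 111\right) + 0} = \frac{1}{\left(-27523 - 10656\right) + 0} = \frac{1}{-38179 + 0} = \frac{1}{-38179} = - \frac{1}{38179}$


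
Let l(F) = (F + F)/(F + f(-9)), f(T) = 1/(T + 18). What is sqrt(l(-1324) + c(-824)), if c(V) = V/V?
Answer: sqrt(425925505)/11915 ≈ 1.7321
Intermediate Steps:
f(T) = 1/(18 + T)
c(V) = 1
l(F) = 2*F/(1/9 + F) (l(F) = (F + F)/(F + 1/(18 - 9)) = (2*F)/(F + 1/9) = (2*F)/(1/9 + F) = 2*F/(1/9 + F))
sqrt(l(-1324) + c(-824)) = sqrt(18*(-1324)/(1 + 9*(-1324)) + 1) = sqrt(18*(-1324)/(1 - 11916) + 1) = sqrt(18*(-1324)/(-11915) + 1) = sqrt(18*(-1324)*(-1/11915) + 1) = sqrt(23832/11915 + 1) = sqrt(35747/11915) = sqrt(425925505)/11915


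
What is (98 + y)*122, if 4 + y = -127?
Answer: -4026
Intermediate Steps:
y = -131 (y = -4 - 127 = -131)
(98 + y)*122 = (98 - 131)*122 = -33*122 = -4026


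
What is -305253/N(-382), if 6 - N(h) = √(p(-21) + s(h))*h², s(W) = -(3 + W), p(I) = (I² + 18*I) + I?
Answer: 915759/4482347799830 + 11135934693*√421/2241173899915 ≈ 0.10195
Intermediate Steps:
p(I) = I² + 19*I
s(W) = -3 - W
N(h) = 6 - h²*√(39 - h) (N(h) = 6 - √(-21*(19 - 21) + (-3 - h))*h² = 6 - √(-21*(-2) + (-3 - h))*h² = 6 - √(42 + (-3 - h))*h² = 6 - √(39 - h)*h² = 6 - h²*√(39 - h))
-305253/N(-382) = -305253/(6 - 1*(-382)²*√(39 - 1*(-382))) = -305253/(6 - 1*145924*√(39 + 382)) = -305253/(6 - 1*145924*√421) = -305253/(6 - 145924*√421)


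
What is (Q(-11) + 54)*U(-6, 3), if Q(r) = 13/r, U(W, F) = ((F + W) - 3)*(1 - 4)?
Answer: 10458/11 ≈ 950.73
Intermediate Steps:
U(W, F) = 9 - 3*F - 3*W (U(W, F) = (-3 + F + W)*(-3) = 9 - 3*F - 3*W)
(Q(-11) + 54)*U(-6, 3) = (13/(-11) + 54)*(9 - 3*3 - 3*(-6)) = (13*(-1/11) + 54)*(9 - 9 + 18) = (-13/11 + 54)*18 = (581/11)*18 = 10458/11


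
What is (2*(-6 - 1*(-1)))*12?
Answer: -120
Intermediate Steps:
(2*(-6 - 1*(-1)))*12 = (2*(-6 + 1))*12 = (2*(-5))*12 = -10*12 = -120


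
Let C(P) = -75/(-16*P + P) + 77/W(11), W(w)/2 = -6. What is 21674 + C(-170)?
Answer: 4420181/204 ≈ 21668.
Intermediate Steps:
W(w) = -12 (W(w) = 2*(-6) = -12)
C(P) = -77/12 + 5/P (C(P) = -75/(-16*P + P) + 77/(-12) = -75*(-1/(15*P)) + 77*(-1/12) = -(-5)/P - 77/12 = 5/P - 77/12 = -77/12 + 5/P)
21674 + C(-170) = 21674 + (-77/12 + 5/(-170)) = 21674 + (-77/12 + 5*(-1/170)) = 21674 + (-77/12 - 1/34) = 21674 - 1315/204 = 4420181/204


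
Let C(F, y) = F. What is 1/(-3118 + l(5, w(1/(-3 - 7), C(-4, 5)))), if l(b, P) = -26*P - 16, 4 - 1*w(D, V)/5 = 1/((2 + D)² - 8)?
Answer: -439/1617106 ≈ -0.00027147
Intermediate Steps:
w(D, V) = 20 - 5/(-8 + (2 + D)²) (w(D, V) = 20 - 5/((2 + D)² - 8) = 20 - 5/(-8 + (2 + D)²))
l(b, P) = -16 - 26*P
1/(-3118 + l(5, w(1/(-3 - 7), C(-4, 5)))) = 1/(-3118 + (-16 - 130*(-33 + 4*(2 + 1/(-3 - 7))²)/(-8 + (2 + 1/(-3 - 7))²))) = 1/(-3118 + (-16 - 130*(-33 + 4*(2 + 1/(-10))²)/(-8 + (2 + 1/(-10))²))) = 1/(-3118 + (-16 - 130*(-33 + 4*(2 - ⅒)²)/(-8 + (2 - ⅒)²))) = 1/(-3118 + (-16 - 130*(-33 + 4*(19/10)²)/(-8 + (19/10)²))) = 1/(-3118 + (-16 - 130*(-33 + 4*(361/100))/(-8 + 361/100))) = 1/(-3118 + (-16 - 130*(-33 + 361/25)/(-439/100))) = 1/(-3118 + (-16 - 130*(-100)*(-464)/(439*25))) = 1/(-3118 + (-16 - 26*9280/439)) = 1/(-3118 + (-16 - 241280/439)) = 1/(-3118 - 248304/439) = 1/(-1617106/439) = -439/1617106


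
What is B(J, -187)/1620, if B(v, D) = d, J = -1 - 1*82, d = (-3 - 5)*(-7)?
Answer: 14/405 ≈ 0.034568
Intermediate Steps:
d = 56 (d = -8*(-7) = 56)
J = -83 (J = -1 - 82 = -83)
B(v, D) = 56
B(J, -187)/1620 = 56/1620 = 56*(1/1620) = 14/405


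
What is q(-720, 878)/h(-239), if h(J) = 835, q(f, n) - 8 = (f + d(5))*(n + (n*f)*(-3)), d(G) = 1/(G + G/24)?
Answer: -170716682408/104375 ≈ -1.6356e+6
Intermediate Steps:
d(G) = 24/(25*G) (d(G) = 1/(G + G*(1/24)) = 1/(G + G/24) = 1/(25*G/24) = 24/(25*G))
q(f, n) = 8 + (24/125 + f)*(n - 3*f*n) (q(f, n) = 8 + (f + (24/25)/5)*(n + (n*f)*(-3)) = 8 + (f + (24/25)*(1/5))*(n + (f*n)*(-3)) = 8 + (f + 24/125)*(n - 3*f*n) = 8 + (24/125 + f)*(n - 3*f*n))
q(-720, 878)/h(-239) = (8 + (24/125)*878 - 3*878*(-720)**2 + (53/125)*(-720)*878)/835 = (8 + 21072/125 - 3*878*518400 - 6700896/25)*(1/835) = (8 + 21072/125 - 1365465600 - 6700896/25)*(1/835) = -170716682408/125*1/835 = -170716682408/104375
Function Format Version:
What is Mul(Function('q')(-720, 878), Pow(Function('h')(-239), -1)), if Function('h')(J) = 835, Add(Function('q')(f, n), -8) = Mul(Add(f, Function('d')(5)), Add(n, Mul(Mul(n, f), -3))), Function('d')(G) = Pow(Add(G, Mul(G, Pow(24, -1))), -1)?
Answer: Rational(-170716682408, 104375) ≈ -1.6356e+6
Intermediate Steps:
Function('d')(G) = Mul(Rational(24, 25), Pow(G, -1)) (Function('d')(G) = Pow(Add(G, Mul(G, Rational(1, 24))), -1) = Pow(Add(G, Mul(Rational(1, 24), G)), -1) = Pow(Mul(Rational(25, 24), G), -1) = Mul(Rational(24, 25), Pow(G, -1)))
Function('q')(f, n) = Add(8, Mul(Add(Rational(24, 125), f), Add(n, Mul(-3, f, n)))) (Function('q')(f, n) = Add(8, Mul(Add(f, Mul(Rational(24, 25), Pow(5, -1))), Add(n, Mul(Mul(n, f), -3)))) = Add(8, Mul(Add(f, Mul(Rational(24, 25), Rational(1, 5))), Add(n, Mul(Mul(f, n), -3)))) = Add(8, Mul(Add(f, Rational(24, 125)), Add(n, Mul(-3, f, n)))) = Add(8, Mul(Add(Rational(24, 125), f), Add(n, Mul(-3, f, n)))))
Mul(Function('q')(-720, 878), Pow(Function('h')(-239), -1)) = Mul(Add(8, Mul(Rational(24, 125), 878), Mul(-3, 878, Pow(-720, 2)), Mul(Rational(53, 125), -720, 878)), Pow(835, -1)) = Mul(Add(8, Rational(21072, 125), Mul(-3, 878, 518400), Rational(-6700896, 25)), Rational(1, 835)) = Mul(Add(8, Rational(21072, 125), -1365465600, Rational(-6700896, 25)), Rational(1, 835)) = Mul(Rational(-170716682408, 125), Rational(1, 835)) = Rational(-170716682408, 104375)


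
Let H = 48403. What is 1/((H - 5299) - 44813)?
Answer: -1/1709 ≈ -0.00058514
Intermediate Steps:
1/((H - 5299) - 44813) = 1/((48403 - 5299) - 44813) = 1/(43104 - 44813) = 1/(-1709) = -1/1709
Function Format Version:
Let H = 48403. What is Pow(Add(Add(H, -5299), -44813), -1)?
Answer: Rational(-1, 1709) ≈ -0.00058514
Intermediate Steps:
Pow(Add(Add(H, -5299), -44813), -1) = Pow(Add(Add(48403, -5299), -44813), -1) = Pow(Add(43104, -44813), -1) = Pow(-1709, -1) = Rational(-1, 1709)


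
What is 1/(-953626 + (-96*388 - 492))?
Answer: -1/991366 ≈ -1.0087e-6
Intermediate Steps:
1/(-953626 + (-96*388 - 492)) = 1/(-953626 + (-37248 - 492)) = 1/(-953626 - 37740) = 1/(-991366) = -1/991366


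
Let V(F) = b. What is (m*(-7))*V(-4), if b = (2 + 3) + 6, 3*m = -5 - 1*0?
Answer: 385/3 ≈ 128.33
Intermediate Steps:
m = -5/3 (m = (-5 - 1*0)/3 = (-5 + 0)/3 = (⅓)*(-5) = -5/3 ≈ -1.6667)
b = 11 (b = 5 + 6 = 11)
V(F) = 11
(m*(-7))*V(-4) = -5/3*(-7)*11 = (35/3)*11 = 385/3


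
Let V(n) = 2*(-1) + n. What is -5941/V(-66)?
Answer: 5941/68 ≈ 87.368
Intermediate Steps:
V(n) = -2 + n
-5941/V(-66) = -5941/(-2 - 66) = -5941/(-68) = -5941*(-1/68) = 5941/68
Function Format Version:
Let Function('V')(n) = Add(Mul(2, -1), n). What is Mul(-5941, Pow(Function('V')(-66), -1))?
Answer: Rational(5941, 68) ≈ 87.368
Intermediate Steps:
Function('V')(n) = Add(-2, n)
Mul(-5941, Pow(Function('V')(-66), -1)) = Mul(-5941, Pow(Add(-2, -66), -1)) = Mul(-5941, Pow(-68, -1)) = Mul(-5941, Rational(-1, 68)) = Rational(5941, 68)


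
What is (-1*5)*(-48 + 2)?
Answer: 230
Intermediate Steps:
(-1*5)*(-48 + 2) = -5*(-46) = 230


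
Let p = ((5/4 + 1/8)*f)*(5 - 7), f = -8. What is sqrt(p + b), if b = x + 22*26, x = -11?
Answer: sqrt(583) ≈ 24.145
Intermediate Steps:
p = 22 (p = ((5/4 + 1/8)*(-8))*(5 - 7) = ((5*(1/4) + 1*(1/8))*(-8))*(-2) = ((5/4 + 1/8)*(-8))*(-2) = ((11/8)*(-8))*(-2) = -11*(-2) = 22)
b = 561 (b = -11 + 22*26 = -11 + 572 = 561)
sqrt(p + b) = sqrt(22 + 561) = sqrt(583)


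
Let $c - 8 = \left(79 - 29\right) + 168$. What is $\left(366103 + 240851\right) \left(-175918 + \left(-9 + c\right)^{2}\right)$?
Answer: $-78193276866$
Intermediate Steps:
$c = 226$ ($c = 8 + \left(\left(79 - 29\right) + 168\right) = 8 + \left(50 + 168\right) = 8 + 218 = 226$)
$\left(366103 + 240851\right) \left(-175918 + \left(-9 + c\right)^{2}\right) = \left(366103 + 240851\right) \left(-175918 + \left(-9 + 226\right)^{2}\right) = 606954 \left(-175918 + 217^{2}\right) = 606954 \left(-175918 + 47089\right) = 606954 \left(-128829\right) = -78193276866$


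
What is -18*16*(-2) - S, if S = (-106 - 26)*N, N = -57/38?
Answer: 378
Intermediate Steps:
N = -3/2 (N = -57*1/38 = -3/2 ≈ -1.5000)
S = 198 (S = (-106 - 26)*(-3/2) = -132*(-3/2) = 198)
-18*16*(-2) - S = -18*16*(-2) - 1*198 = -288*(-2) - 198 = 576 - 198 = 378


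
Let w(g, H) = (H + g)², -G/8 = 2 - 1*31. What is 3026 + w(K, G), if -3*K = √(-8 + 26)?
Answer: 56852 - 464*√2 ≈ 56196.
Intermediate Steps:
K = -√2 (K = -√(-8 + 26)/3 = -√2 ≈ -1.4142)
G = 232 (G = -8*(2 - 1*31) = -8*(2 - 31) = -8*(-29) = 232)
3026 + w(K, G) = 3026 + (232 - √2)²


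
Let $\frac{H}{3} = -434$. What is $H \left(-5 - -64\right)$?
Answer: $-76818$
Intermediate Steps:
$H = -1302$ ($H = 3 \left(-434\right) = -1302$)
$H \left(-5 - -64\right) = - 1302 \left(-5 - -64\right) = - 1302 \left(-5 + 64\right) = \left(-1302\right) 59 = -76818$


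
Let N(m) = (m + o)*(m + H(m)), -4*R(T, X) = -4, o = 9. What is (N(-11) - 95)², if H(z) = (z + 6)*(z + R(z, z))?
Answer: 29929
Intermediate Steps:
R(T, X) = 1 (R(T, X) = -¼*(-4) = 1)
H(z) = (1 + z)*(6 + z) (H(z) = (z + 6)*(z + 1) = (6 + z)*(1 + z) = (1 + z)*(6 + z))
N(m) = (9 + m)*(6 + m² + 8*m) (N(m) = (m + 9)*(m + (6 + m² + 7*m)) = (9 + m)*(6 + m² + 8*m))
(N(-11) - 95)² = ((54 + (-11)³ + 17*(-11)² + 78*(-11)) - 95)² = ((54 - 1331 + 17*121 - 858) - 95)² = ((54 - 1331 + 2057 - 858) - 95)² = (-78 - 95)² = (-173)² = 29929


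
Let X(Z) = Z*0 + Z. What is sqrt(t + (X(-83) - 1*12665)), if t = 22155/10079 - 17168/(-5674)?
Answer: I*sqrt(10418797938881502359)/28594123 ≈ 112.88*I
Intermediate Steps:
X(Z) = Z (X(Z) = 0 + Z = Z)
t = 149371871/28594123 (t = 22155*(1/10079) - 17168*(-1/5674) = 22155/10079 + 8584/2837 = 149371871/28594123 ≈ 5.2239)
sqrt(t + (X(-83) - 1*12665)) = sqrt(149371871/28594123 + (-83 - 1*12665)) = sqrt(149371871/28594123 + (-83 - 12665)) = sqrt(149371871/28594123 - 12748) = sqrt(-364368508133/28594123) = I*sqrt(10418797938881502359)/28594123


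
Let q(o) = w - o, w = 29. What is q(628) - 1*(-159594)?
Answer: 158995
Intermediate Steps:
q(o) = 29 - o
q(628) - 1*(-159594) = (29 - 1*628) - 1*(-159594) = (29 - 628) + 159594 = -599 + 159594 = 158995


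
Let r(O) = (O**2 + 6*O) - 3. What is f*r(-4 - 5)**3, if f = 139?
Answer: 1921536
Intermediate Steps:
r(O) = -3 + O**2 + 6*O
f*r(-4 - 5)**3 = 139*(-3 + (-4 - 5)**2 + 6*(-4 - 5))**3 = 139*(-3 + (-9)**2 + 6*(-9))**3 = 139*(-3 + 81 - 54)**3 = 139*24**3 = 139*13824 = 1921536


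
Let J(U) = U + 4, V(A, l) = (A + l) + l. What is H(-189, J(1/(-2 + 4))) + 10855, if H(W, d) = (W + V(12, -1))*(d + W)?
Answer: 87761/2 ≈ 43881.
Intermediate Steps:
V(A, l) = A + 2*l
J(U) = 4 + U
H(W, d) = (10 + W)*(W + d) (H(W, d) = (W + (12 + 2*(-1)))*(d + W) = (W + (12 - 2))*(W + d) = (W + 10)*(W + d) = (10 + W)*(W + d))
H(-189, J(1/(-2 + 4))) + 10855 = ((-189)² + 10*(-189) + 10*(4 + 1/(-2 + 4)) - 189*(4 + 1/(-2 + 4))) + 10855 = (35721 - 1890 + 10*(4 + 1/2) - 189*(4 + 1/2)) + 10855 = (35721 - 1890 + 10*(4 + ½) - 189*(4 + ½)) + 10855 = (35721 - 1890 + 10*(9/2) - 189*9/2) + 10855 = (35721 - 1890 + 45 - 1701/2) + 10855 = 66051/2 + 10855 = 87761/2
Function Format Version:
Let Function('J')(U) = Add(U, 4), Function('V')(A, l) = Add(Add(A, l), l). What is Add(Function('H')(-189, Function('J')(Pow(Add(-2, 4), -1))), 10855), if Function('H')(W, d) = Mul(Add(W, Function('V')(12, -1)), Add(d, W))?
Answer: Rational(87761, 2) ≈ 43881.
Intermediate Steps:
Function('V')(A, l) = Add(A, Mul(2, l))
Function('J')(U) = Add(4, U)
Function('H')(W, d) = Mul(Add(10, W), Add(W, d)) (Function('H')(W, d) = Mul(Add(W, Add(12, Mul(2, -1))), Add(d, W)) = Mul(Add(W, Add(12, -2)), Add(W, d)) = Mul(Add(W, 10), Add(W, d)) = Mul(Add(10, W), Add(W, d)))
Add(Function('H')(-189, Function('J')(Pow(Add(-2, 4), -1))), 10855) = Add(Add(Pow(-189, 2), Mul(10, -189), Mul(10, Add(4, Pow(Add(-2, 4), -1))), Mul(-189, Add(4, Pow(Add(-2, 4), -1)))), 10855) = Add(Add(35721, -1890, Mul(10, Add(4, Pow(2, -1))), Mul(-189, Add(4, Pow(2, -1)))), 10855) = Add(Add(35721, -1890, Mul(10, Add(4, Rational(1, 2))), Mul(-189, Add(4, Rational(1, 2)))), 10855) = Add(Add(35721, -1890, Mul(10, Rational(9, 2)), Mul(-189, Rational(9, 2))), 10855) = Add(Add(35721, -1890, 45, Rational(-1701, 2)), 10855) = Add(Rational(66051, 2), 10855) = Rational(87761, 2)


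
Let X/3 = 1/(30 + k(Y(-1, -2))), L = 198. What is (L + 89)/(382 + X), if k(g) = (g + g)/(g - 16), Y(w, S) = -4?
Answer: 6232/8297 ≈ 0.75111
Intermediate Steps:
k(g) = 2*g/(-16 + g) (k(g) = (2*g)/(-16 + g) = 2*g/(-16 + g))
X = 15/152 (X = 3/(30 + 2*(-4)/(-16 - 4)) = 3/(30 + 2*(-4)/(-20)) = 3/(30 + 2*(-4)*(-1/20)) = 3/(30 + ⅖) = 3/(152/5) = 3*(5/152) = 15/152 ≈ 0.098684)
(L + 89)/(382 + X) = (198 + 89)/(382 + 15/152) = 287/(58079/152) = 287*(152/58079) = 6232/8297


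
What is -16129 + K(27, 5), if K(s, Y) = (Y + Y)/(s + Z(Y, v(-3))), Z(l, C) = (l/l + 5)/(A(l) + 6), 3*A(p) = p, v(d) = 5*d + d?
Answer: -10306201/639 ≈ -16129.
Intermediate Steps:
v(d) = 6*d
A(p) = p/3
Z(l, C) = 6/(6 + l/3) (Z(l, C) = (l/l + 5)/(l/3 + 6) = (1 + 5)/(6 + l/3) = 6/(6 + l/3))
K(s, Y) = 2*Y/(s + 18/(18 + Y)) (K(s, Y) = (Y + Y)/(s + 18/(18 + Y)) = (2*Y)/(s + 18/(18 + Y)) = 2*Y/(s + 18/(18 + Y)))
-16129 + K(27, 5) = -16129 + 2*5*(18 + 5)/(18 + 27*(18 + 5)) = -16129 + 2*5*23/(18 + 27*23) = -16129 + 2*5*23/(18 + 621) = -16129 + 2*5*23/639 = -16129 + 2*5*(1/639)*23 = -16129 + 230/639 = -10306201/639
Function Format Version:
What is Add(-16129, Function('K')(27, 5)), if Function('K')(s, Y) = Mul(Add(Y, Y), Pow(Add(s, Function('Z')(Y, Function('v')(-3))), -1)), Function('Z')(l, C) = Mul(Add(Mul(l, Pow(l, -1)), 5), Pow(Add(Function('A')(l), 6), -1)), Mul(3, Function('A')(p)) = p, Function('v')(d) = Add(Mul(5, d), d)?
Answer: Rational(-10306201, 639) ≈ -16129.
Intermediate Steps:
Function('v')(d) = Mul(6, d)
Function('A')(p) = Mul(Rational(1, 3), p)
Function('Z')(l, C) = Mul(6, Pow(Add(6, Mul(Rational(1, 3), l)), -1)) (Function('Z')(l, C) = Mul(Add(Mul(l, Pow(l, -1)), 5), Pow(Add(Mul(Rational(1, 3), l), 6), -1)) = Mul(Add(1, 5), Pow(Add(6, Mul(Rational(1, 3), l)), -1)) = Mul(6, Pow(Add(6, Mul(Rational(1, 3), l)), -1)))
Function('K')(s, Y) = Mul(2, Y, Pow(Add(s, Mul(18, Pow(Add(18, Y), -1))), -1)) (Function('K')(s, Y) = Mul(Add(Y, Y), Pow(Add(s, Mul(18, Pow(Add(18, Y), -1))), -1)) = Mul(Mul(2, Y), Pow(Add(s, Mul(18, Pow(Add(18, Y), -1))), -1)) = Mul(2, Y, Pow(Add(s, Mul(18, Pow(Add(18, Y), -1))), -1)))
Add(-16129, Function('K')(27, 5)) = Add(-16129, Mul(2, 5, Pow(Add(18, Mul(27, Add(18, 5))), -1), Add(18, 5))) = Add(-16129, Mul(2, 5, Pow(Add(18, Mul(27, 23)), -1), 23)) = Add(-16129, Mul(2, 5, Pow(Add(18, 621), -1), 23)) = Add(-16129, Mul(2, 5, Pow(639, -1), 23)) = Add(-16129, Mul(2, 5, Rational(1, 639), 23)) = Add(-16129, Rational(230, 639)) = Rational(-10306201, 639)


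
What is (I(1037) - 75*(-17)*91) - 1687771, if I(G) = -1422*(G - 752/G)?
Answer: -3158005976/1037 ≈ -3.0453e+6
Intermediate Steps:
I(G) = -1422*G + 1069344/G
(I(1037) - 75*(-17)*91) - 1687771 = ((-1422*1037 + 1069344/1037) - 75*(-17)*91) - 1687771 = ((-1474614 + 1069344*(1/1037)) + 1275*91) - 1687771 = ((-1474614 + 1069344/1037) + 116025) - 1687771 = (-1528105374/1037 + 116025) - 1687771 = -1407787449/1037 - 1687771 = -3158005976/1037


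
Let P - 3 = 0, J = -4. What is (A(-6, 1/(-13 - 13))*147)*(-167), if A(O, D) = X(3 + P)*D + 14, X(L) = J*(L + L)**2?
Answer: -11538030/13 ≈ -8.8754e+5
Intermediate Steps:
P = 3 (P = 3 + 0 = 3)
X(L) = -16*L**2 (X(L) = -4*(L + L)**2 = -4*4*L**2 = -16*L**2)
A(O, D) = 14 - 576*D (A(O, D) = (-16*(3 + 3)**2)*D + 14 = (-16*6**2)*D + 14 = (-16*36)*D + 14 = -576*D + 14 = 14 - 576*D)
(A(-6, 1/(-13 - 13))*147)*(-167) = ((14 - 576/(-13 - 13))*147)*(-167) = ((14 - 576/(-26))*147)*(-167) = ((14 - 576*(-1/26))*147)*(-167) = ((14 + 288/13)*147)*(-167) = ((470/13)*147)*(-167) = (69090/13)*(-167) = -11538030/13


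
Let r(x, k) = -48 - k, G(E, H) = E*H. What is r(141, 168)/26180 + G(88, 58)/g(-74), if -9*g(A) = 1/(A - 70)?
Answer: 43293761226/6545 ≈ 6.6148e+6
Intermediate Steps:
g(A) = -1/(9*(-70 + A)) (g(A) = -1/(9*(A - 70)) = -1/(9*(-70 + A)))
r(141, 168)/26180 + G(88, 58)/g(-74) = (-48 - 1*168)/26180 + (88*58)/((-1/(-630 + 9*(-74)))) = (-48 - 168)*(1/26180) + 5104/((-1/(-630 - 666))) = -216*1/26180 + 5104/((-1/(-1296))) = -54/6545 + 5104/((-1*(-1/1296))) = -54/6545 + 5104/(1/1296) = -54/6545 + 5104*1296 = -54/6545 + 6614784 = 43293761226/6545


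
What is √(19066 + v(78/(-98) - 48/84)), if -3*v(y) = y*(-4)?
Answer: √8407302/21 ≈ 138.07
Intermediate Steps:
v(y) = 4*y/3 (v(y) = -y*(-4)/3 = -(-4)*y/3 = 4*y/3)
√(19066 + v(78/(-98) - 48/84)) = √(19066 + 4*(78/(-98) - 48/84)/3) = √(19066 + 4*(78*(-1/98) - 48*1/84)/3) = √(19066 + 4*(-39/49 - 4/7)/3) = √(19066 + (4/3)*(-67/49)) = √(19066 - 268/147) = √(2802434/147) = √8407302/21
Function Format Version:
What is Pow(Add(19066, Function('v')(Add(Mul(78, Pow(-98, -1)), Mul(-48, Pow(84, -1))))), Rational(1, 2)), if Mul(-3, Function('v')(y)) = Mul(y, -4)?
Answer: Mul(Rational(1, 21), Pow(8407302, Rational(1, 2))) ≈ 138.07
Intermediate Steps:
Function('v')(y) = Mul(Rational(4, 3), y) (Function('v')(y) = Mul(Rational(-1, 3), Mul(y, -4)) = Mul(Rational(-1, 3), Mul(-4, y)) = Mul(Rational(4, 3), y))
Pow(Add(19066, Function('v')(Add(Mul(78, Pow(-98, -1)), Mul(-48, Pow(84, -1))))), Rational(1, 2)) = Pow(Add(19066, Mul(Rational(4, 3), Add(Mul(78, Pow(-98, -1)), Mul(-48, Pow(84, -1))))), Rational(1, 2)) = Pow(Add(19066, Mul(Rational(4, 3), Add(Mul(78, Rational(-1, 98)), Mul(-48, Rational(1, 84))))), Rational(1, 2)) = Pow(Add(19066, Mul(Rational(4, 3), Add(Rational(-39, 49), Rational(-4, 7)))), Rational(1, 2)) = Pow(Add(19066, Mul(Rational(4, 3), Rational(-67, 49))), Rational(1, 2)) = Pow(Add(19066, Rational(-268, 147)), Rational(1, 2)) = Pow(Rational(2802434, 147), Rational(1, 2)) = Mul(Rational(1, 21), Pow(8407302, Rational(1, 2)))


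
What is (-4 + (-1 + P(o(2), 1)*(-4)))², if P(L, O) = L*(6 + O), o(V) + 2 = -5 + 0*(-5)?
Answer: 36481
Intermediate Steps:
o(V) = -7 (o(V) = -2 + (-5 + 0*(-5)) = -2 + (-5 + 0) = -2 - 5 = -7)
(-4 + (-1 + P(o(2), 1)*(-4)))² = (-4 + (-1 - 7*(6 + 1)*(-4)))² = (-4 + (-1 - 7*7*(-4)))² = (-4 + (-1 - 49*(-4)))² = (-4 + (-1 + 196))² = (-4 + 195)² = 191² = 36481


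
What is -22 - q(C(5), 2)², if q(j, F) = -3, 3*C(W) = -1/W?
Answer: -31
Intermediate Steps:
C(W) = -1/(3*W) (C(W) = (-1/W)/3 = -1/(3*W))
-22 - q(C(5), 2)² = -22 - 1*(-3)² = -22 - 1*9 = -22 - 9 = -31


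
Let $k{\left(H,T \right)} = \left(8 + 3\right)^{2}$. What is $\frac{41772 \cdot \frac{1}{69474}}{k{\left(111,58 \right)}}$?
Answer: $\frac{6962}{1401059} \approx 0.0049691$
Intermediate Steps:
$k{\left(H,T \right)} = 121$ ($k{\left(H,T \right)} = 11^{2} = 121$)
$\frac{41772 \cdot \frac{1}{69474}}{k{\left(111,58 \right)}} = \frac{41772 \cdot \frac{1}{69474}}{121} = 41772 \cdot \frac{1}{69474} \cdot \frac{1}{121} = \frac{6962}{11579} \cdot \frac{1}{121} = \frac{6962}{1401059}$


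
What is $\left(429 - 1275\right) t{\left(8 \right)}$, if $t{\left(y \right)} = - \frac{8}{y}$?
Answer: $846$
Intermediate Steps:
$\left(429 - 1275\right) t{\left(8 \right)} = \left(429 - 1275\right) \left(- \frac{8}{8}\right) = - 846 \left(\left(-8\right) \frac{1}{8}\right) = \left(-846\right) \left(-1\right) = 846$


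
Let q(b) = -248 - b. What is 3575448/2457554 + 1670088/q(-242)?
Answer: -342025832672/1228777 ≈ -2.7835e+5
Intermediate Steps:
3575448/2457554 + 1670088/q(-242) = 3575448/2457554 + 1670088/(-248 - 1*(-242)) = 3575448*(1/2457554) + 1670088/(-248 + 242) = 1787724/1228777 + 1670088/(-6) = 1787724/1228777 + 1670088*(-1/6) = 1787724/1228777 - 278348 = -342025832672/1228777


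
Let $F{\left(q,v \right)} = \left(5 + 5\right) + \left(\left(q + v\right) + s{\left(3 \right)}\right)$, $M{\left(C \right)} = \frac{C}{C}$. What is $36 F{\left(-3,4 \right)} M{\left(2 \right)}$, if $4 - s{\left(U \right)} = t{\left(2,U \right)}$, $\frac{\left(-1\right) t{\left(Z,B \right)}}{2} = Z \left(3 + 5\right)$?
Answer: $1692$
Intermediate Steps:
$t{\left(Z,B \right)} = - 16 Z$ ($t{\left(Z,B \right)} = - 2 Z \left(3 + 5\right) = - 2 Z 8 = - 2 \cdot 8 Z = - 16 Z$)
$s{\left(U \right)} = 36$ ($s{\left(U \right)} = 4 - \left(-16\right) 2 = 4 - -32 = 4 + 32 = 36$)
$M{\left(C \right)} = 1$
$F{\left(q,v \right)} = 46 + q + v$ ($F{\left(q,v \right)} = \left(5 + 5\right) + \left(\left(q + v\right) + 36\right) = 10 + \left(36 + q + v\right) = 46 + q + v$)
$36 F{\left(-3,4 \right)} M{\left(2 \right)} = 36 \left(46 - 3 + 4\right) 1 = 36 \cdot 47 \cdot 1 = 1692 \cdot 1 = 1692$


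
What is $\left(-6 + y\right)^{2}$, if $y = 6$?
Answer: $0$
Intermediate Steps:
$\left(-6 + y\right)^{2} = \left(-6 + 6\right)^{2} = 0^{2} = 0$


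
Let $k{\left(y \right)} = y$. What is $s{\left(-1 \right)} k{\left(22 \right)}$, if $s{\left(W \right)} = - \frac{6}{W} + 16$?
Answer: $484$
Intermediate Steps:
$s{\left(W \right)} = 16 - \frac{6}{W}$ ($s{\left(W \right)} = - \frac{6}{W} + 16 = 16 - \frac{6}{W}$)
$s{\left(-1 \right)} k{\left(22 \right)} = \left(16 - \frac{6}{-1}\right) 22 = \left(16 - -6\right) 22 = \left(16 + 6\right) 22 = 22 \cdot 22 = 484$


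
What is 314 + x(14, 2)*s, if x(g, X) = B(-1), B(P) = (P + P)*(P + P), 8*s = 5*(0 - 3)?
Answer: 613/2 ≈ 306.50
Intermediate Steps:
s = -15/8 (s = (5*(0 - 3))/8 = (5*(-3))/8 = (1/8)*(-15) = -15/8 ≈ -1.8750)
B(P) = 4*P**2 (B(P) = (2*P)*(2*P) = 4*P**2)
x(g, X) = 4 (x(g, X) = 4*(-1)**2 = 4*1 = 4)
314 + x(14, 2)*s = 314 + 4*(-15/8) = 314 - 15/2 = 613/2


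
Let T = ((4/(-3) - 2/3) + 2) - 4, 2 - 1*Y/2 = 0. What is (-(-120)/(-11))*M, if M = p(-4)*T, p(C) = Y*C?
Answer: -7680/11 ≈ -698.18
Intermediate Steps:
Y = 4 (Y = 4 - 2*0 = 4 + 0 = 4)
p(C) = 4*C
T = -4 (T = ((4*(-⅓) - 2*⅓) + 2) - 4 = ((-4/3 - ⅔) + 2) - 4 = (-2 + 2) - 4 = 0 - 4 = -4)
M = 64 (M = (4*(-4))*(-4) = -16*(-4) = 64)
(-(-120)/(-11))*M = -(-120)/(-11)*64 = -(-120)*(-1)/11*64 = -20*6/11*64 = -120/11*64 = -7680/11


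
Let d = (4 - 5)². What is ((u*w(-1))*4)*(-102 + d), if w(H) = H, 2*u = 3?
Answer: 606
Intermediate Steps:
u = 3/2 (u = (½)*3 = 3/2 ≈ 1.5000)
d = 1 (d = (-1)² = 1)
((u*w(-1))*4)*(-102 + d) = (((3/2)*(-1))*4)*(-102 + 1) = -3/2*4*(-101) = -6*(-101) = 606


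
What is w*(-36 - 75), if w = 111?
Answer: -12321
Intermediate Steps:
w*(-36 - 75) = 111*(-36 - 75) = 111*(-111) = -12321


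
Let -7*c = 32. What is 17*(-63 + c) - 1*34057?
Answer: -246440/7 ≈ -35206.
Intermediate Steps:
c = -32/7 (c = -⅐*32 = -32/7 ≈ -4.5714)
17*(-63 + c) - 1*34057 = 17*(-63 - 32/7) - 1*34057 = 17*(-473/7) - 34057 = -8041/7 - 34057 = -246440/7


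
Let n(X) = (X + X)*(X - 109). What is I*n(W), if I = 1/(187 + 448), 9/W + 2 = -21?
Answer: 45288/335915 ≈ 0.13482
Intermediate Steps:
W = -9/23 (W = 9/(-2 - 21) = 9/(-23) = 9*(-1/23) = -9/23 ≈ -0.39130)
n(X) = 2*X*(-109 + X) (n(X) = (2*X)*(-109 + X) = 2*X*(-109 + X))
I = 1/635 ≈ 0.0015748
I*n(W) = (2*(-9/23)*(-109 - 9/23))/635 = (2*(-9/23)*(-2516/23))/635 = (1/635)*(45288/529) = 45288/335915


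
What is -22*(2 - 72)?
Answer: 1540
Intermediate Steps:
-22*(2 - 72) = -22*(-70) = 1540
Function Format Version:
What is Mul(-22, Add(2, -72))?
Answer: 1540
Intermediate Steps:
Mul(-22, Add(2, -72)) = Mul(-22, -70) = 1540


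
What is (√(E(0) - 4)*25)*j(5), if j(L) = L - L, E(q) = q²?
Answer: 0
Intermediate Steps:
j(L) = 0
(√(E(0) - 4)*25)*j(5) = (√(0² - 4)*25)*0 = (√(0 - 4)*25)*0 = (√(-4)*25)*0 = ((2*I)*25)*0 = (50*I)*0 = 0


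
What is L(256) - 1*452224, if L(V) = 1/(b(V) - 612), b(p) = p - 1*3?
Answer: -162348417/359 ≈ -4.5222e+5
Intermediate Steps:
b(p) = -3 + p (b(p) = p - 3 = -3 + p)
L(V) = 1/(-615 + V) (L(V) = 1/((-3 + V) - 612) = 1/(-615 + V))
L(256) - 1*452224 = 1/(-615 + 256) - 1*452224 = 1/(-359) - 452224 = -1/359 - 452224 = -162348417/359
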